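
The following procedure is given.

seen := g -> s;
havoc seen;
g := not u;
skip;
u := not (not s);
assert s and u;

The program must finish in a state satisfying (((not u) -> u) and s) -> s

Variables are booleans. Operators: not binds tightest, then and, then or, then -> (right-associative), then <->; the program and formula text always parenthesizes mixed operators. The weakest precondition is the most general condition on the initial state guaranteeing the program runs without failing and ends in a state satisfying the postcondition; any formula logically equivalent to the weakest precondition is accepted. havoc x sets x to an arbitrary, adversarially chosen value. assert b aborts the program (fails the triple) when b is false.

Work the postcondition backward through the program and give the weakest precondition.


Working backward. After the program, (((not u) -> u) and s) -> s must hold.
Before assert s and u: s and u and ((((not u) -> u) and s) -> s)
Before u := not (not s): s and ((((not s) -> s) and s) -> s)
Before skip: s and ((((not s) -> s) and s) -> s)
Before g := not u: s and ((((not s) -> s) and s) -> s)
Before havoc seen: s and ((((not s) -> s) and s) -> s)
Before seen := g -> s: s and ((((not s) -> s) and s) -> s)
Answer: WP = s and ((((not s) -> s) and s) -> s)


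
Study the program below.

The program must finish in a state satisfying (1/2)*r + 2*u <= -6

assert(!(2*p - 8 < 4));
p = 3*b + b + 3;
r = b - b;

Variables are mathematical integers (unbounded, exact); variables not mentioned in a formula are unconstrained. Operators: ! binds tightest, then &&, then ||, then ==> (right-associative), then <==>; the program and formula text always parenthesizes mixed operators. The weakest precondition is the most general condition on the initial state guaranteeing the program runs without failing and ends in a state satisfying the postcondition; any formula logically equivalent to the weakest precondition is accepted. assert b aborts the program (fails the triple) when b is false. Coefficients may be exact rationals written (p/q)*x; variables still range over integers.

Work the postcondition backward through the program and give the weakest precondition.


Working backward. After the program, (1/2)*r + 2*u <= -6 must hold.
Before r := b - b: 2*u <= -6
Before p := 3*b + b + 3: 2*u <= -6
Before assert !(2*p - 8 < 4): (!(2*p < 12)) && 2*u <= -6
Answer: WP = (!(2*p < 12)) && 2*u <= -6


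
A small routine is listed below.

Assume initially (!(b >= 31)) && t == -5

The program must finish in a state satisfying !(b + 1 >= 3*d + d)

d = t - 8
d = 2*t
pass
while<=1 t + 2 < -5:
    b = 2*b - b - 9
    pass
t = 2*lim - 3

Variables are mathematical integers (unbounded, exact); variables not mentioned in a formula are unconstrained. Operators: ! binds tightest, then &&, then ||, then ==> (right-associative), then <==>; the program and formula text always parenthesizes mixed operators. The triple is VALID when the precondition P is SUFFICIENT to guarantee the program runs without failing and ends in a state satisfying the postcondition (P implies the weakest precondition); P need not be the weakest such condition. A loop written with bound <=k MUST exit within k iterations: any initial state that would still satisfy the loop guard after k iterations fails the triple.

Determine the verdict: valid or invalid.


Working backward. After the program, the postcondition !(b + 1 >= 3*d + d) must hold; in canonical form it is !(b >= 4*d - 1).
Before t := 2*lim - 3: !(b >= 4*d - 1)
Before the loop (bound <=1), unroll the exhaustion recursion (WP_0 = exit-now case; WP_j = one more guarded iteration, up to j = 1):
  WP_0: (!(t < -7)) && (!(b >= 4*d - 1))
  WP_1: (t < -7 ==> ((!(t < -7)) && (!(b >= 4*d + 8)))) && ((!(t < -7)) ==> (!(b >= 4*d - 1)))
So before the loop: (t < -7 ==> ((!(t < -7)) && (!(b >= 4*d + 8)))) && ((!(t < -7)) ==> (!(b >= 4*d - 1)))
Before skip: (t < -7 ==> ((!(t < -7)) && (!(b >= 4*d + 8)))) && ((!(t < -7)) ==> (!(b >= 4*d - 1)))
Before d := 2*t: (t < -7 ==> ((!(t < -7)) && (!(b >= 8*t + 8)))) && ((!(t < -7)) ==> (!(b >= 8*t - 1)))
Before d := t - 8: (t < -7 ==> ((!(t < -7)) && (!(b >= 8*t + 8)))) && ((!(t < -7)) ==> (!(b >= 8*t - 1)))
The weakest precondition is (t < -7 ==> ((!(t < -7)) && (!(b >= 8*t + 8)))) && ((!(t < -7)) ==> (!(b >= 8*t - 1))).
Check whether (!(b >= 31)) && t == -5 implies it.
Countermodel: at the initial state b = -41, t = -5, the precondition holds but the weakest precondition fails.
Answer: invalid


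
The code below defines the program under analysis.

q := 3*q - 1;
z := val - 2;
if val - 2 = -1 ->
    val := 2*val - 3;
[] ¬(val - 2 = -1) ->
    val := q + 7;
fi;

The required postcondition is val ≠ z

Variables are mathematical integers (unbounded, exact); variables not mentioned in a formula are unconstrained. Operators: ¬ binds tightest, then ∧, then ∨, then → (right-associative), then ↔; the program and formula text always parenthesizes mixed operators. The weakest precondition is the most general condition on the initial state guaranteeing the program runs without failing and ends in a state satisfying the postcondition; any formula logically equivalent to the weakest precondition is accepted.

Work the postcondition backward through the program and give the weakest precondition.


Working backward. After the program, val ≠ z must hold.
Then branch requires 2*val ≠ z + 3; else branch requires q ≠ z - 7.
Before the if: (val = 1 → 2*val ≠ z + 3) ∧ ((¬(val = 1)) → q ≠ z - 7)
Before z := val - 2: (val = 1 → val ≠ 1) ∧ ((¬(val = 1)) → q ≠ val - 9)
Before q := 3*q - 1: (val = 1 → val ≠ 1) ∧ ((¬(val = 1)) → 3*q ≠ val - 8)
Answer: WP = (val = 1 → val ≠ 1) ∧ ((¬(val = 1)) → 3*q ≠ val - 8)


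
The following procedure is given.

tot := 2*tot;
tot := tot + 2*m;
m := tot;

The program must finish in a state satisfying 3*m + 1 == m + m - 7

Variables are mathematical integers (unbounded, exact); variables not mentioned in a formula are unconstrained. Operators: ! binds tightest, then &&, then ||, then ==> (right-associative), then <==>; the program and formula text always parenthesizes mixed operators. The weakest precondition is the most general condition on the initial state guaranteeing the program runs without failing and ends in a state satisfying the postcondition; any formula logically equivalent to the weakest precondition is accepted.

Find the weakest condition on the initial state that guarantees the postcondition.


Working backward. After the program, the postcondition 3*m + 1 == m + m - 7 must hold; in canonical form it is m == -8.
Before m := tot: tot == -8
Before tot := tot + 2*m: 2*m + tot == -8
Before tot := 2*tot: 2*m + 2*tot == -8
Answer: WP = 2*m + 2*tot == -8


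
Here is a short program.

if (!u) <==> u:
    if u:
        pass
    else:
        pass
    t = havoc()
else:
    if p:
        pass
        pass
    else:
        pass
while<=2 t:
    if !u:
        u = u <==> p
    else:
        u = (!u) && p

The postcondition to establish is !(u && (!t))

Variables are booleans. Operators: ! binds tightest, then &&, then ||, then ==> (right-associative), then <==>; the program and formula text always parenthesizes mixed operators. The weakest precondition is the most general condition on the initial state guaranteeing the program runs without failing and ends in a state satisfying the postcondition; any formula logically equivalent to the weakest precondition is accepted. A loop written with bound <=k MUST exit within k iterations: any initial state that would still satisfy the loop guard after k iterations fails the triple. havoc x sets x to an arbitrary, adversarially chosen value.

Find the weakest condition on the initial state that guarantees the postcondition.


Working backward. After the program, !(u && (!t)) must hold.
Before the loop (bound <=2), unroll the exhaustion recursion (WP_0 = exit-now case; WP_j = one more guarded iteration, up to j = 2):
  WP_0: (!t) && (!(u && (!t)))
  WP_1: (t ==> (((!u) ==> ((!t) && (!((u <==> p) && (!t))))) && (u ==> ((!t) && (!((!u) && p && (!t))))))) && ((!t) ==> (!(u && (!t))))
  WP_2: (t ==> (((!u) ==> ((t ==> (((!(u <==> p)) ==> ((!t) && (!(((u <==> p) <==> p) && (!t))))) && ((u <==> p) ==> ((!t) && (!((!(u <==> p)) && p && (!t))))))) && ((!t) ==> (!((u <==> p) && (!t)))))) && (u ==> ((t ==> (((!((!u) && p)) ==> ((!t) && (!((((!u) && p) <==> p) && (!t))))) && (((!u) && p) ==> ((!t) && (!((!((!u) && p)) && p && (!t))))))) && ((!t) ==> (!((!u) && p && (!t)))))))) && ((!t) ==> (!(u && (!t))))
So before the loop: (t ==> (((!u) ==> ((t ==> (((!(u <==> p)) ==> ((!t) && (!(((u <==> p) <==> p) && (!t))))) && ((u <==> p) ==> ((!t) && (!((!(u <==> p)) && p && (!t))))))) && ((!t) ==> (!((u <==> p) && (!t)))))) && (u ==> ((t ==> (((!((!u) && p)) ==> ((!t) && (!((((!u) && p) <==> p) && (!t))))) && (((!u) && p) ==> ((!t) && (!((!((!u) && p)) && p && (!t))))))) && ((!t) ==> (!((!u) && p && (!t)))))))) && ((!t) ==> (!(u && (!t))))
Then branch requires false; else branch requires (p ==> ((t ==> (((!u) ==> ((t ==> (((!(u <==> p)) ==> ((!t) && (!(((u <==> p) <==> p) && (!t))))) && ((u <==> p) ==> ((!t) && (!((!(u <==> p)) && p && (!t))))))) && ((!t) ==> (!((u <==> p) && (!t)))))) && (u ==> ((t ==> (((!((!u) && p)) ==> ((!t) && (!((((!u) && p) <==> p) && (!t))))) && (((!u) && p) ==> ((!t) && (!((!((!u) && p)) && p && (!t))))))) && ((!t) ==> (!((!u) && p && (!t)))))))) && ((!t) ==> (!(u && (!t)))))) && ((!p) ==> ((t ==> (((!u) ==> ((t ==> (((!(u <==> p)) ==> ((!t) && (!(((u <==> p) <==> p) && (!t))))) && ((u <==> p) ==> ((!t) && (!((!(u <==> p)) && p && (!t))))))) && ((!t) ==> (!((u <==> p) && (!t)))))) && (u ==> ((t ==> (((!((!u) && p)) ==> ((!t) && (!((((!u) && p) <==> p) && (!t))))) && (((!u) && p) ==> ((!t) && (!((!((!u) && p)) && p && (!t))))))) && ((!t) ==> (!((!u) && p && (!t)))))))) && ((!t) ==> (!(u && (!t)))))).
Before the if: (!((!u) <==> u)) && ((!((!u) <==> u)) ==> ((p ==> ((t ==> (((!u) ==> ((t ==> (((!(u <==> p)) ==> ((!t) && (!(((u <==> p) <==> p) && (!t))))) && ((u <==> p) ==> ((!t) && (!((!(u <==> p)) && p && (!t))))))) && ((!t) ==> (!((u <==> p) && (!t)))))) && (u ==> ((t ==> (((!((!u) && p)) ==> ((!t) && (!((((!u) && p) <==> p) && (!t))))) && (((!u) && p) ==> ((!t) && (!((!((!u) && p)) && p && (!t))))))) && ((!t) ==> (!((!u) && p && (!t)))))))) && ((!t) ==> (!(u && (!t)))))) && ((!p) ==> ((t ==> (((!u) ==> ((t ==> (((!(u <==> p)) ==> ((!t) && (!(((u <==> p) <==> p) && (!t))))) && ((u <==> p) ==> ((!t) && (!((!(u <==> p)) && p && (!t))))))) && ((!t) ==> (!((u <==> p) && (!t)))))) && (u ==> ((t ==> (((!((!u) && p)) ==> ((!t) && (!((((!u) && p) <==> p) && (!t))))) && (((!u) && p) ==> ((!t) && (!((!((!u) && p)) && p && (!t))))))) && ((!t) ==> (!((!u) && p && (!t)))))))) && ((!t) ==> (!(u && (!t))))))))
Answer: WP = (!((!u) <==> u)) && ((!((!u) <==> u)) ==> ((p ==> ((t ==> (((!u) ==> ((t ==> (((!(u <==> p)) ==> ((!t) && (!(((u <==> p) <==> p) && (!t))))) && ((u <==> p) ==> ((!t) && (!((!(u <==> p)) && p && (!t))))))) && ((!t) ==> (!((u <==> p) && (!t)))))) && (u ==> ((t ==> (((!((!u) && p)) ==> ((!t) && (!((((!u) && p) <==> p) && (!t))))) && (((!u) && p) ==> ((!t) && (!((!((!u) && p)) && p && (!t))))))) && ((!t) ==> (!((!u) && p && (!t)))))))) && ((!t) ==> (!(u && (!t)))))) && ((!p) ==> ((t ==> (((!u) ==> ((t ==> (((!(u <==> p)) ==> ((!t) && (!(((u <==> p) <==> p) && (!t))))) && ((u <==> p) ==> ((!t) && (!((!(u <==> p)) && p && (!t))))))) && ((!t) ==> (!((u <==> p) && (!t)))))) && (u ==> ((t ==> (((!((!u) && p)) ==> ((!t) && (!((((!u) && p) <==> p) && (!t))))) && (((!u) && p) ==> ((!t) && (!((!((!u) && p)) && p && (!t))))))) && ((!t) ==> (!((!u) && p && (!t)))))))) && ((!t) ==> (!(u && (!t))))))))


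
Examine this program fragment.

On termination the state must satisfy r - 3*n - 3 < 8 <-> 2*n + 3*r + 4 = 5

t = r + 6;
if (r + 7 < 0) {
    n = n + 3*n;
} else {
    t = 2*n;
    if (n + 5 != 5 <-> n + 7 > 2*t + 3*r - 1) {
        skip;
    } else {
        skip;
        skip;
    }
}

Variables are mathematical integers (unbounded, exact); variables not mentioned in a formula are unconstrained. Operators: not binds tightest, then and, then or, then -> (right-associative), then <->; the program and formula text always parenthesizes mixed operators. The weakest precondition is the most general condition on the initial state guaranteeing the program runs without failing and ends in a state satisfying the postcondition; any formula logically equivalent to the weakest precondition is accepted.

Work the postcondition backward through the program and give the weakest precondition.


Working backward. After the program, the postcondition r - 3*n - 3 < 8 <-> 2*n + 3*r + 4 = 5 must hold; in canonical form it is r < 3*n + 11 <-> 2*n + 3*r = 1.
Then branch requires r < 12*n + 11 <-> 8*n + 3*r = 1; else branch requires ((n != 0 <-> 3*n + 3*r < 8) -> (r < 3*n + 11 <-> 2*n + 3*r = 1)) and ((not (n != 0 <-> 3*n + 3*r < 8)) -> (r < 3*n + 11 <-> 2*n + 3*r = 1)).
Before the if: (r < -7 -> (r < 12*n + 11 <-> 8*n + 3*r = 1)) and ((not (r < -7)) -> (((n != 0 <-> 3*n + 3*r < 8) -> (r < 3*n + 11 <-> 2*n + 3*r = 1)) and ((not (n != 0 <-> 3*n + 3*r < 8)) -> (r < 3*n + 11 <-> 2*n + 3*r = 1))))
Before t := r + 6: (r < -7 -> (r < 12*n + 11 <-> 8*n + 3*r = 1)) and ((not (r < -7)) -> (((n != 0 <-> 3*n + 3*r < 8) -> (r < 3*n + 11 <-> 2*n + 3*r = 1)) and ((not (n != 0 <-> 3*n + 3*r < 8)) -> (r < 3*n + 11 <-> 2*n + 3*r = 1))))
Answer: WP = (r < -7 -> (r < 12*n + 11 <-> 8*n + 3*r = 1)) and ((not (r < -7)) -> (((n != 0 <-> 3*n + 3*r < 8) -> (r < 3*n + 11 <-> 2*n + 3*r = 1)) and ((not (n != 0 <-> 3*n + 3*r < 8)) -> (r < 3*n + 11 <-> 2*n + 3*r = 1))))


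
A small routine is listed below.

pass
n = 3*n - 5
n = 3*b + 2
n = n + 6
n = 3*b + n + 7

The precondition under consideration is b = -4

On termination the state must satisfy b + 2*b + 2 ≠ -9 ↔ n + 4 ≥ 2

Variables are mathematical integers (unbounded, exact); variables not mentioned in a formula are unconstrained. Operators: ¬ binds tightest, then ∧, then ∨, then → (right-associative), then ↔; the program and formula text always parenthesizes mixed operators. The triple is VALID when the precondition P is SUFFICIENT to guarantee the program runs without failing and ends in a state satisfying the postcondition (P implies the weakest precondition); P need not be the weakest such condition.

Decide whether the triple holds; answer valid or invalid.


Working backward. After the program, the postcondition b + 2*b + 2 ≠ -9 ↔ n + 4 ≥ 2 must hold; in canonical form it is 3*b ≠ -11 ↔ n ≥ -2.
Before n := 3*b + n + 7: 3*b ≠ -11 ↔ 3*b + n ≥ -9
Before n := n + 6: 3*b ≠ -11 ↔ 3*b + n ≥ -15
Before n := 3*b + 2: 3*b ≠ -11 ↔ 6*b ≥ -17
Before n := 3*n - 5: 3*b ≠ -11 ↔ 6*b ≥ -17
Before skip: 3*b ≠ -11 ↔ 6*b ≥ -17
The weakest precondition is 3*b ≠ -11 ↔ 6*b ≥ -17.
Check whether b = -4 implies it.
Countermodel: at the initial state b = -4, the precondition holds but the weakest precondition fails.
Answer: invalid


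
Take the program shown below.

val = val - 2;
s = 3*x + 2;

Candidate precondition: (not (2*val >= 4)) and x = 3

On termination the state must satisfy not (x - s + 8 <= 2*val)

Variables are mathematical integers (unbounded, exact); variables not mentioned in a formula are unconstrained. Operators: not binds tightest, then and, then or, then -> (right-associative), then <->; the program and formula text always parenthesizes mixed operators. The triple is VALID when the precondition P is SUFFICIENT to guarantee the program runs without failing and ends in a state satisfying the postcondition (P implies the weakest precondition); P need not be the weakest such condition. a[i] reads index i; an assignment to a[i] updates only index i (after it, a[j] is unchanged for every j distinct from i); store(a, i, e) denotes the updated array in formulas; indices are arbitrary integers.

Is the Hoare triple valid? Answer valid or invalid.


Working backward. After the program, the postcondition not (x - s + 8 <= 2*val) must hold; in canonical form it is not (x <= s + 2*val - 8).
Before s := 3*x + 2: not (2*val + 2*x >= 6)
Before val := val - 2: not (2*val + 2*x >= 10)
The weakest precondition is not (2*val + 2*x >= 10).
Check whether (not (2*val >= 4)) and x = 3 implies it.
Every state satisfying the precondition satisfies the weakest precondition: the implication holds.
Answer: valid


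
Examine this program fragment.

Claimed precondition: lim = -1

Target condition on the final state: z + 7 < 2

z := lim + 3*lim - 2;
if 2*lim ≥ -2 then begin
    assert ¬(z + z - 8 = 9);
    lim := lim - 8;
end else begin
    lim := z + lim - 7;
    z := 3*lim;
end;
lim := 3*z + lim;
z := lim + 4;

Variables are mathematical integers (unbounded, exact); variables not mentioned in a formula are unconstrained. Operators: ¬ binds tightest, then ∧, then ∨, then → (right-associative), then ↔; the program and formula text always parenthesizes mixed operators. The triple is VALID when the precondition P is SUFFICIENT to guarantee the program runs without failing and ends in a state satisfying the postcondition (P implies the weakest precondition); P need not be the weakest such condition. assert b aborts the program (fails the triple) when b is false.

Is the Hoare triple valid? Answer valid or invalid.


Working backward. After the program, the postcondition z + 7 < 2 must hold; in canonical form it is z < -5.
Before z := lim + 4: lim < -9
Before lim := 3*z + lim: lim + 3*z < -9
Then branch requires (¬(2*z = 17)) ∧ lim + 3*z < -1; else branch requires 10*lim + 10*z < 61.
Before the if: (2*lim ≥ -2 → ((¬(2*z = 17)) ∧ lim + 3*z < -1)) ∧ ((¬(2*lim ≥ -2)) → 10*lim + 10*z < 61)
Before z := lim + 3*lim - 2: (2*lim ≥ -2 → ((¬(8*lim = 21)) ∧ 13*lim < 5)) ∧ ((¬(2*lim ≥ -2)) → 50*lim < 81)
The weakest precondition is (2*lim ≥ -2 → ((¬(8*lim = 21)) ∧ 13*lim < 5)) ∧ ((¬(2*lim ≥ -2)) → 50*lim < 81).
Check whether lim = -1 implies it.
Every state satisfying the precondition satisfies the weakest precondition: the implication holds.
Answer: valid


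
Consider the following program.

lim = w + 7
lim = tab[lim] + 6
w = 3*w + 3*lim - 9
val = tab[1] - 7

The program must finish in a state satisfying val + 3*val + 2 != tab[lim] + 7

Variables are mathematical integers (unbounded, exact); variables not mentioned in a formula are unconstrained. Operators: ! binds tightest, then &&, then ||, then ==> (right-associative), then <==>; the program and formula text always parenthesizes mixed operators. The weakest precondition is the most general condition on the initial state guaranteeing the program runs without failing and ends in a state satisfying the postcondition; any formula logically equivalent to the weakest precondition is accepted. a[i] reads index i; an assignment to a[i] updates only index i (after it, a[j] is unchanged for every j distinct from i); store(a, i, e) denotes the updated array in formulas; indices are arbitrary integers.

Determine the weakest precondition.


Working backward. After the program, the postcondition val + 3*val + 2 != tab[lim] + 7 must hold; in canonical form it is 4*val != tab[lim] + 5.
Before val := tab[1] - 7: 4*tab[1] != tab[lim] + 33
Before w := 3*w + 3*lim - 9: 4*tab[1] != tab[lim] + 33
Before lim := tab[lim] + 6: 4*tab[1] != tab[tab[lim] + 6] + 33
Before lim := w + 7: 4*tab[1] != tab[tab[w + 7] + 6] + 33
Answer: WP = 4*tab[1] != tab[tab[w + 7] + 6] + 33


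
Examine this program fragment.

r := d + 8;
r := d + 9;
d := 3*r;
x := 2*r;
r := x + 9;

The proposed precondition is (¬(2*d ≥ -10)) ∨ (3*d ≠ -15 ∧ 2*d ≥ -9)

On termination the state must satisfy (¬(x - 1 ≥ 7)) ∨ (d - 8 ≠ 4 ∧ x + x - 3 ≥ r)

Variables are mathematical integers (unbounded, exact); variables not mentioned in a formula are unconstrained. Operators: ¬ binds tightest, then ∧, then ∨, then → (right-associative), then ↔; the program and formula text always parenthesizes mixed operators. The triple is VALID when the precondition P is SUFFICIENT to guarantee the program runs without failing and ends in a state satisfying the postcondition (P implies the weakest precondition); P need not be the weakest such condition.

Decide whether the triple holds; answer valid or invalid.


Working backward. After the program, the postcondition (¬(x - 1 ≥ 7)) ∨ (d - 8 ≠ 4 ∧ x + x - 3 ≥ r) must hold; in canonical form it is (¬(x ≥ 8)) ∨ (d ≠ 12 ∧ 2*x ≥ r + 3).
Before r := x + 9: (¬(x ≥ 8)) ∨ (d ≠ 12 ∧ x ≥ 12)
Before x := 2*r: (¬(2*r ≥ 8)) ∨ (d ≠ 12 ∧ 2*r ≥ 12)
Before d := 3*r: (¬(2*r ≥ 8)) ∨ (3*r ≠ 12 ∧ 2*r ≥ 12)
Before r := d + 9: (¬(2*d ≥ -10)) ∨ (3*d ≠ -15 ∧ 2*d ≥ -6)
Before r := d + 8: (¬(2*d ≥ -10)) ∨ (3*d ≠ -15 ∧ 2*d ≥ -6)
The weakest precondition is (¬(2*d ≥ -10)) ∨ (3*d ≠ -15 ∧ 2*d ≥ -6).
Check whether (¬(2*d ≥ -10)) ∨ (3*d ≠ -15 ∧ 2*d ≥ -9) implies it.
Countermodel: at the initial state d = -4, the precondition holds but the weakest precondition fails.
Answer: invalid


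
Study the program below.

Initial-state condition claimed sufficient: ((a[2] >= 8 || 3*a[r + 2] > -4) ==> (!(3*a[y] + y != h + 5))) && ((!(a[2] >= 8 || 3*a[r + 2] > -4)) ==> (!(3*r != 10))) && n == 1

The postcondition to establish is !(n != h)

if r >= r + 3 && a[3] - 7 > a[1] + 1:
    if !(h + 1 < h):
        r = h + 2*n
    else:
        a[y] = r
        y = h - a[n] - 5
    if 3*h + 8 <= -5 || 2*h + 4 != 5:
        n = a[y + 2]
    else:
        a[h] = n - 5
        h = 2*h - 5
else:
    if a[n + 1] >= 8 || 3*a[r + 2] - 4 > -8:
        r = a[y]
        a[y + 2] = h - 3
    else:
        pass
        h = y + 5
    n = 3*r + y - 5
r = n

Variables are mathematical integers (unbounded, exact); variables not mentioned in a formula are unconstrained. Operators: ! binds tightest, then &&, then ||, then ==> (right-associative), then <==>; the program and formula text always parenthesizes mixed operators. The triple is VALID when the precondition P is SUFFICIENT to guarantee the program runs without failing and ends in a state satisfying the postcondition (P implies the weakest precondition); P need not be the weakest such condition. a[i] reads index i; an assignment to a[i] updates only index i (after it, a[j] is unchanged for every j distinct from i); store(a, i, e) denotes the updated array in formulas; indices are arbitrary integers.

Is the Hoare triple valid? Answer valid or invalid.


Working backward. After the program, !(n != h) must hold.
Before r := n: !(n != h)
Then branch requires ((3*h <= -13 || 2*h != 1) ==> (!(a[y + 2] != h))) && ((!(3*h <= -13 || 2*h != 1)) ==> (!(n != 2*h - 5))); else branch requires ((a[n + 1] >= 8 || 3*a[r + 2] > -4) ==> (!(3*a[y] + y != h + 5))) && ((!(a[n + 1] >= 8 || 3*a[r + 2] > -4)) ==> (!(3*r != 10))).
Before the if: ((a[n + 1] >= 8 || 3*a[r + 2] > -4) ==> (!(3*a[y] + y != h + 5))) && ((!(a[n + 1] >= 8 || 3*a[r + 2] > -4)) ==> (!(3*r != 10)))
The weakest precondition is ((a[n + 1] >= 8 || 3*a[r + 2] > -4) ==> (!(3*a[y] + y != h + 5))) && ((!(a[n + 1] >= 8 || 3*a[r + 2] > -4)) ==> (!(3*r != 10))).
Check whether ((a[2] >= 8 || 3*a[r + 2] > -4) ==> (!(3*a[y] + y != h + 5))) && ((!(a[2] >= 8 || 3*a[r + 2] > -4)) ==> (!(3*r != 10))) && n == 1 implies it.
Every state satisfying the precondition satisfies the weakest precondition: the implication holds.
Answer: valid


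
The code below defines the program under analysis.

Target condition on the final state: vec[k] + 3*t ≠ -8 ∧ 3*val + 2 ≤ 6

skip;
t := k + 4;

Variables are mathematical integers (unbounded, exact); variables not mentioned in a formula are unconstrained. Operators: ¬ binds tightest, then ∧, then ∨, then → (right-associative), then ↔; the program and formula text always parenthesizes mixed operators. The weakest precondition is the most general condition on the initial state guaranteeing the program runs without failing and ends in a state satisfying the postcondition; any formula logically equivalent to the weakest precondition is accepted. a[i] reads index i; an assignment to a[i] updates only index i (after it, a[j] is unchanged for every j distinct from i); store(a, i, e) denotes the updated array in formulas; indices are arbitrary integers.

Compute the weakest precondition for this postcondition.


Working backward. After the program, the postcondition vec[k] + 3*t ≠ -8 ∧ 3*val + 2 ≤ 6 must hold; in canonical form it is vec[k] + 3*t ≠ -8 ∧ 3*val ≤ 4.
Before t := k + 4: vec[k] + 3*k ≠ -20 ∧ 3*val ≤ 4
Before skip: vec[k] + 3*k ≠ -20 ∧ 3*val ≤ 4
Answer: WP = vec[k] + 3*k ≠ -20 ∧ 3*val ≤ 4


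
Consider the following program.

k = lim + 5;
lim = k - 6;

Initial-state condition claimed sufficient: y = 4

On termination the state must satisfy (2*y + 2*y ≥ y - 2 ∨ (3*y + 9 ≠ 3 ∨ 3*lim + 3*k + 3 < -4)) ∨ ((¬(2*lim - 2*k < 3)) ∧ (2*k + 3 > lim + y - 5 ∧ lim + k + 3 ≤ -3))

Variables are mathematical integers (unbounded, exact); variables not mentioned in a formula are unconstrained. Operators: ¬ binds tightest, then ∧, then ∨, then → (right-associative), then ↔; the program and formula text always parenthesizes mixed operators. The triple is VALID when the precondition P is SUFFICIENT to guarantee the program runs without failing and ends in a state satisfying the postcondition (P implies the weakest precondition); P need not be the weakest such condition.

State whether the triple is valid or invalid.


Working backward. After the program, the postcondition (2*y + 2*y ≥ y - 2 ∨ (3*y + 9 ≠ 3 ∨ 3*lim + 3*k + 3 < -4)) ∨ ((¬(2*lim - 2*k < 3)) ∧ (2*k + 3 > lim + y - 5 ∧ lim + k + 3 ≤ -3)) must hold; in canonical form it is 3*y ≥ -2 ∨ 3*y ≠ -6 ∨ 3*k + 3*lim < -7 ∨ ((¬(2*lim < 2*k + 3)) ∧ 2*k > lim + y - 8 ∧ k + lim ≤ -6).
Before lim := k - 6: 3*y ≥ -2 ∨ 3*y ≠ -6 ∨ 6*k < 11
Before k := lim + 5: 3*y ≥ -2 ∨ 3*y ≠ -6 ∨ 6*lim < -19
The weakest precondition is 3*y ≥ -2 ∨ 3*y ≠ -6 ∨ 6*lim < -19.
Check whether y = 4 implies it.
Every state satisfying the precondition satisfies the weakest precondition: the implication holds.
Answer: valid


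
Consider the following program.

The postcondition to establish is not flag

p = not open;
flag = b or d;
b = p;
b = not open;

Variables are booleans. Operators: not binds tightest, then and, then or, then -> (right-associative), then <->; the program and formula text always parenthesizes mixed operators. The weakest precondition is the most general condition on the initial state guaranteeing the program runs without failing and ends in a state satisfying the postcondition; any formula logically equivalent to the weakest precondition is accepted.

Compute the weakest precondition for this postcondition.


Working backward. After the program, not flag must hold.
Before b := not open: not flag
Before b := p: not flag
Before flag := b or d: not (b or d)
Before p := not open: not (b or d)
Answer: WP = not (b or d)


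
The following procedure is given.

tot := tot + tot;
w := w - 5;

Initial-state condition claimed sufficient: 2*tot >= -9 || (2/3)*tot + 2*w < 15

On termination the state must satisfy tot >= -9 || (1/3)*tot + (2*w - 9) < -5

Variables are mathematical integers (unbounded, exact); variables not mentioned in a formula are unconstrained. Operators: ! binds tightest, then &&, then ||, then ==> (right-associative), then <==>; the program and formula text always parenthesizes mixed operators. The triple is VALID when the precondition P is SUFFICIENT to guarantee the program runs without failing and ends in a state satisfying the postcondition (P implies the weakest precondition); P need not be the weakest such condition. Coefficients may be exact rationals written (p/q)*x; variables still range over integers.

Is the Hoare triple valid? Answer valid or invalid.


Working backward. After the program, the postcondition tot >= -9 || (1/3)*tot + (2*w - 9) < -5 must hold; in canonical form it is tot >= -9 || (1/3)*tot + 2*w < 4.
Before w := w - 5: tot >= -9 || (1/3)*tot + 2*w < 14
Before tot := tot + tot: 2*tot >= -9 || (2/3)*tot + 2*w < 14
The weakest precondition is 2*tot >= -9 || (2/3)*tot + 2*w < 14.
Check whether 2*tot >= -9 || (2/3)*tot + 2*w < 15 implies it.
Countermodel: at the initial state tot = -6, w = 9, the precondition holds but the weakest precondition fails.
Answer: invalid


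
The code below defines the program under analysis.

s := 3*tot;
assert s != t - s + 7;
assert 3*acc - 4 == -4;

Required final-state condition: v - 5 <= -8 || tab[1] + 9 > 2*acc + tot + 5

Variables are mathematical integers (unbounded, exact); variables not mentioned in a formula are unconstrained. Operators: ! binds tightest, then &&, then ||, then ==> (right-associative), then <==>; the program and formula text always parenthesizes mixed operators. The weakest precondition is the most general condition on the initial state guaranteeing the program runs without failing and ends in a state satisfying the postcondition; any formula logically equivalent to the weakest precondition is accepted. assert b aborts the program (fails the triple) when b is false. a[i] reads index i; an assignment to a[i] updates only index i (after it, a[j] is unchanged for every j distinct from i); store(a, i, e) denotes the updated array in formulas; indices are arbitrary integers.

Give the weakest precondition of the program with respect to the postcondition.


Working backward. After the program, the postcondition v - 5 <= -8 || tab[1] + 9 > 2*acc + tot + 5 must hold; in canonical form it is v <= -3 || tab[1] > 2*acc + tot - 4.
Before assert 3*acc - 4 == -4: 3*acc == 0 && (v <= -3 || tab[1] > 2*acc + tot - 4)
Before assert s != t - s + 7: 2*s != t + 7 && 3*acc == 0 && (v <= -3 || tab[1] > 2*acc + tot - 4)
Before s := 3*tot: 6*tot != t + 7 && 3*acc == 0 && (v <= -3 || tab[1] > 2*acc + tot - 4)
Answer: WP = 6*tot != t + 7 && 3*acc == 0 && (v <= -3 || tab[1] > 2*acc + tot - 4)


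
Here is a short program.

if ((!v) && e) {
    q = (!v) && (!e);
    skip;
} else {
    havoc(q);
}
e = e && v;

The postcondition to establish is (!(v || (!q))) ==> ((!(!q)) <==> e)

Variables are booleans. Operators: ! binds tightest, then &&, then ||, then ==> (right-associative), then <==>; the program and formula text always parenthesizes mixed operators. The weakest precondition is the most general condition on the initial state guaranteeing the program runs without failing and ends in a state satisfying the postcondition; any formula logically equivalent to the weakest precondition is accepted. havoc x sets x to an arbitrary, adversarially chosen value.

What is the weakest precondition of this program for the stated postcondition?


Working backward. After the program, the postcondition (!(v || (!q))) ==> ((!(!q)) <==> e) must hold; in canonical form it is (!(v || (!q))) ==> (q <==> e).
Before e := e && v: (!(v || (!q))) ==> (q <==> (e && v))
Then branch requires (!(v || (!((!v) && (!e))))) ==> (((!v) && (!e)) <==> (e && v)); else branch requires (!v) ==> (e && v).
Before the if: (((!v) && e) ==> ((!(v || (!((!v) && (!e))))) ==> (((!v) && (!e)) <==> (e && v)))) && ((!((!v) && e)) ==> ((!v) ==> (e && v)))
Answer: WP = (((!v) && e) ==> ((!(v || (!((!v) && (!e))))) ==> (((!v) && (!e)) <==> (e && v)))) && ((!((!v) && e)) ==> ((!v) ==> (e && v)))


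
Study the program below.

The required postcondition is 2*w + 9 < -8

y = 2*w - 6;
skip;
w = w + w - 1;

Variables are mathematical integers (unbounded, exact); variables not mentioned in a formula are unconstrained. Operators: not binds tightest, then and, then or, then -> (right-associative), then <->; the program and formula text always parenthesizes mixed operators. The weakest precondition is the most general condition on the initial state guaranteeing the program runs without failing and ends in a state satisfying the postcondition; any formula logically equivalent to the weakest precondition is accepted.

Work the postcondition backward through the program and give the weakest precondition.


Working backward. After the program, the postcondition 2*w + 9 < -8 must hold; in canonical form it is 2*w < -17.
Before w := w + w - 1: 4*w < -15
Before skip: 4*w < -15
Before y := 2*w - 6: 4*w < -15
Answer: WP = 4*w < -15


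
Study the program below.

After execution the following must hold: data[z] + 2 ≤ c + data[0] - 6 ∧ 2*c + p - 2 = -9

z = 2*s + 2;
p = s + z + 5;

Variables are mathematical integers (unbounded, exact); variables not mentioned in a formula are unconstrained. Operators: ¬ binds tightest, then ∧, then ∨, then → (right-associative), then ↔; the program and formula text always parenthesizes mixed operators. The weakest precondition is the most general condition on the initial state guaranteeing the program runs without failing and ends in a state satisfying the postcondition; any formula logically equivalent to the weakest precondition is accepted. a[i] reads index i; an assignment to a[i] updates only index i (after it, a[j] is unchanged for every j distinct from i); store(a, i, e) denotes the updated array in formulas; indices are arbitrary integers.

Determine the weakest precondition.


Working backward. After the program, the postcondition data[z] + 2 ≤ c + data[0] - 6 ∧ 2*c + p - 2 = -9 must hold; in canonical form it is data[z] ≤ data[0] + c - 8 ∧ 2*c + p = -7.
Before p := s + z + 5: data[z] ≤ data[0] + c - 8 ∧ 2*c + s + z = -12
Before z := 2*s + 2: data[2*s + 2] ≤ data[0] + c - 8 ∧ 2*c + 3*s = -14
Answer: WP = data[2*s + 2] ≤ data[0] + c - 8 ∧ 2*c + 3*s = -14


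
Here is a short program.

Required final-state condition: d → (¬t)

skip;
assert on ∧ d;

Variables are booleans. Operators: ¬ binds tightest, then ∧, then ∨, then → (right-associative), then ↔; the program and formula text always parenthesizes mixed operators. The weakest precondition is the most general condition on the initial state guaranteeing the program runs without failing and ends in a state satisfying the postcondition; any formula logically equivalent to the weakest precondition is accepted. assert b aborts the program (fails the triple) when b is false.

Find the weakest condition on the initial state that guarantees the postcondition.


Working backward. After the program, d → (¬t) must hold.
Before assert on ∧ d: on ∧ d ∧ (d → (¬t))
Before skip: on ∧ d ∧ (d → (¬t))
Answer: WP = on ∧ d ∧ (d → (¬t))


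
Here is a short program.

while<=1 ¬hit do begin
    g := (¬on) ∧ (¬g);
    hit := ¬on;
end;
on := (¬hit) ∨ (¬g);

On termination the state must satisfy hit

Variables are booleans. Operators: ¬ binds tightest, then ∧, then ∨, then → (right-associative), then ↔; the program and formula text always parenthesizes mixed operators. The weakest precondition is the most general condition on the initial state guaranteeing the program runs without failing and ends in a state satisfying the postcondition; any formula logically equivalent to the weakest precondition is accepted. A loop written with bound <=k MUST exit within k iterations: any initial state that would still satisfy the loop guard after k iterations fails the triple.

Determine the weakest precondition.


Working backward. After the program, hit must hold.
Before on := (¬hit) ∨ (¬g): hit
Before the loop (bound <=1), unroll the exhaustion recursion (WP_0 = exit-now case; WP_j = one more guarded iteration, up to j = 1):
  WP_0: hit
  WP_1: (¬hit) → (¬on)
So before the loop: (¬hit) → (¬on)
Answer: WP = (¬hit) → (¬on)


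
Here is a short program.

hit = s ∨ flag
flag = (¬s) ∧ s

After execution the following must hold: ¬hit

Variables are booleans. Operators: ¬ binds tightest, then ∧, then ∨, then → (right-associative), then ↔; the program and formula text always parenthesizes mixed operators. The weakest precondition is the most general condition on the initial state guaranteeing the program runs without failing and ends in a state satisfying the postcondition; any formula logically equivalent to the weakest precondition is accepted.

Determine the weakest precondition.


Working backward. After the program, ¬hit must hold.
Before flag := (¬s) ∧ s: ¬hit
Before hit := s ∨ flag: ¬(s ∨ flag)
Answer: WP = ¬(s ∨ flag)


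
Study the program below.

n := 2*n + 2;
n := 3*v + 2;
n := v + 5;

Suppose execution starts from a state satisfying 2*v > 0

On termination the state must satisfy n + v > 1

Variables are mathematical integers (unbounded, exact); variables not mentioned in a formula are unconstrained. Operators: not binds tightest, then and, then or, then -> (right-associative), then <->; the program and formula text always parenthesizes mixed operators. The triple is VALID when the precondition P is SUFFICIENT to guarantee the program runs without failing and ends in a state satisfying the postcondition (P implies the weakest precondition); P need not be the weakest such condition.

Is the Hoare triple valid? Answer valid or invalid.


Working backward. After the program, n + v > 1 must hold.
Before n := v + 5: 2*v > -4
Before n := 3*v + 2: 2*v > -4
Before n := 2*n + 2: 2*v > -4
The weakest precondition is 2*v > -4.
Check whether 2*v > 0 implies it.
Every state satisfying the precondition satisfies the weakest precondition: the implication holds.
Answer: valid


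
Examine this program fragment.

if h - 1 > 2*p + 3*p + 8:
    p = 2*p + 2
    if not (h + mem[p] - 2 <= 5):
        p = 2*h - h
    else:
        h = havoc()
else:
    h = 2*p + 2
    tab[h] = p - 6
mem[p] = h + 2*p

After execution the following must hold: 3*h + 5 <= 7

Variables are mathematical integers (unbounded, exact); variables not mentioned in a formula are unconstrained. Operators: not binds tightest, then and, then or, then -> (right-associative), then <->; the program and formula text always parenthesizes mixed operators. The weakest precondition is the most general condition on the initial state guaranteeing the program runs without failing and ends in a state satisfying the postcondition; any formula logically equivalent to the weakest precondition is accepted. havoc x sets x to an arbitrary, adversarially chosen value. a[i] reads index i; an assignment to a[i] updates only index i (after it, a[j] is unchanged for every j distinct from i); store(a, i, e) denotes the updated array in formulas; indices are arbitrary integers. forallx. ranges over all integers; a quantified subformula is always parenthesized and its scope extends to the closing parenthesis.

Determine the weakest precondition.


Working backward. After the program, the postcondition 3*h + 5 <= 7 must hold; in canonical form it is 3*h <= 2.
Before mem[p] := h + 2*p: 3*h <= 2
Then branch requires ((not (mem[2*p + 2] + h <= 7)) -> 3*h <= 2) and (mem[2*p + 2] + h <= 7 -> (forall h_1. 3*h_1 <= 2)); else branch requires 6*p <= -4.
Before the if: (h > 5*p + 9 -> (((not (mem[2*p + 2] + h <= 7)) -> 3*h <= 2) and (mem[2*p + 2] + h <= 7 -> (forall h_1. 3*h_1 <= 2)))) and ((not (h > 5*p + 9)) -> 6*p <= -4)
Answer: WP = (h > 5*p + 9 -> (((not (mem[2*p + 2] + h <= 7)) -> 3*h <= 2) and (mem[2*p + 2] + h <= 7 -> (forall h_1. 3*h_1 <= 2)))) and ((not (h > 5*p + 9)) -> 6*p <= -4)


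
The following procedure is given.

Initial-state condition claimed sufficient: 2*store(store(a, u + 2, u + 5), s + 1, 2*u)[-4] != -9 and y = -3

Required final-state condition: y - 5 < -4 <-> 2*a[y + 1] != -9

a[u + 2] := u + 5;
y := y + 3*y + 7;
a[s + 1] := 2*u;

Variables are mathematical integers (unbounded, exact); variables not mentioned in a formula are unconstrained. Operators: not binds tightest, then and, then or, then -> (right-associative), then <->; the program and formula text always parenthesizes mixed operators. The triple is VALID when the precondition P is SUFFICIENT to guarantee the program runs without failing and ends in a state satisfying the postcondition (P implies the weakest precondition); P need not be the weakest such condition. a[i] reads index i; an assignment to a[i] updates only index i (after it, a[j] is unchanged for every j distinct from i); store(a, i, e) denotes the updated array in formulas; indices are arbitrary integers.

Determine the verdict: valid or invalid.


Working backward. After the program, the postcondition y - 5 < -4 <-> 2*a[y + 1] != -9 must hold; in canonical form it is y < 1 <-> 2*a[y + 1] != -9.
Before a[s + 1] := 2*u: y < 1 <-> 2*store(a, s + 1, 2*u)[y + 1] != -9
Before y := y + 3*y + 7: 4*y < -6 <-> 2*store(a, s + 1, 2*u)[4*y + 8] != -9
Before a[u + 2] := u + 5: 4*y < -6 <-> 2*store(store(a, u + 2, u + 5), s + 1, 2*u)[4*y + 8] != -9
The weakest precondition is 4*y < -6 <-> 2*store(store(a, u + 2, u + 5), s + 1, 2*u)[4*y + 8] != -9.
Check whether 2*store(store(a, u + 2, u + 5), s + 1, 2*u)[-4] != -9 and y = -3 implies it.
Every state satisfying the precondition satisfies the weakest precondition: the implication holds.
Answer: valid
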